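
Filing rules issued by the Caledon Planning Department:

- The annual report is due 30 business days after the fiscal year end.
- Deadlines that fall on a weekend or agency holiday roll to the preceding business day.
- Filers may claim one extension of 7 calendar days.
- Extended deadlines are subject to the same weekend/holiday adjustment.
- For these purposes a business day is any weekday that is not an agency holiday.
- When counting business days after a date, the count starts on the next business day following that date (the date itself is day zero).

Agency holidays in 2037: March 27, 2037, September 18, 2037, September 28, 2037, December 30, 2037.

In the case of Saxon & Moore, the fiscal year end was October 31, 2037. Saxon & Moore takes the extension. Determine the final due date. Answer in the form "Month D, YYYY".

December 18, 2037

Starting the day after October 31, 2037 and counting 30 business days lands on December 11, 2037.
December 11, 2037 (Friday) is already a business day.
Applying the 7-calendar-day extension: December 11, 2037 + 7 days = December 18, 2037.
Since December 18, 2037 is a Friday and not a holiday, the date is unchanged.
The final due date is December 18, 2037.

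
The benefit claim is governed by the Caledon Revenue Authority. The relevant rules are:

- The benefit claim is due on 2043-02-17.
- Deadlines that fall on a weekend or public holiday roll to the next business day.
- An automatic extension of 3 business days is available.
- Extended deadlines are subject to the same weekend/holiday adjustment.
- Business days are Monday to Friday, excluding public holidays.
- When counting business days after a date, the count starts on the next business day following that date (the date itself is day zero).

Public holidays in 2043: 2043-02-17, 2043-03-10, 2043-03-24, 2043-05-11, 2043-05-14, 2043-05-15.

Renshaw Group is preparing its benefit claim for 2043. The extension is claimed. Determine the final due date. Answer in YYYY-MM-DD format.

The stated deadline is 2043-02-17.
2043-02-17 falls on a listed holiday. Rolling to the next business day gives 2043-02-18, a Wednesday.
Counting 3 further business days from 2043-02-18 reaches 2043-02-23.
2043-02-23 falls on a Monday, which is a business day, so no adjustment is needed.
The final due date is 2043-02-23.

2043-02-23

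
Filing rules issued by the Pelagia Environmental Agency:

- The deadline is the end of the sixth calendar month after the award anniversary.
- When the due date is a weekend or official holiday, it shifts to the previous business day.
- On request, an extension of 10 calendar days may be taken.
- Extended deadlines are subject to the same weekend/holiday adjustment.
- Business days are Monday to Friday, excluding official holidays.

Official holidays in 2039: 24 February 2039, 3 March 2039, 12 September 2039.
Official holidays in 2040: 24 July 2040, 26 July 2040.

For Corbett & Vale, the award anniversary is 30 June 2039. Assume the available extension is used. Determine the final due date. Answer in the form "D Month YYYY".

The sixth month after 30 June 2039 is December 2039, whose last day is 31 December 2039.
Because 31 December 2039 is a Saturday, the deadline becomes 30 December 2039 (Friday).
Applying the 10-calendar-day extension: 30 December 2039 + 10 days = 9 January 2040.
9 January 2040 is a Monday and not a listed holiday, so it stands.
So the filing is due 9 January 2040.

9 January 2040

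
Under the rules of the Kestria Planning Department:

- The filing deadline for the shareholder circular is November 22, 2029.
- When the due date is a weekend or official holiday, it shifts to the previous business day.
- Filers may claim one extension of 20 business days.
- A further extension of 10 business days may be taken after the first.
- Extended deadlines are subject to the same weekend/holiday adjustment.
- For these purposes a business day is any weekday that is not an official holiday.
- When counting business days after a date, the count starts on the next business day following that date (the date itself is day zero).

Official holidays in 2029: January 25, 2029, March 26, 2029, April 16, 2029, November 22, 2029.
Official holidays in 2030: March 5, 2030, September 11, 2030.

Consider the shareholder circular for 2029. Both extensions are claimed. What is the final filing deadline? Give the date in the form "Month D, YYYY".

January 3, 2030

The stated deadline is November 22, 2029.
Because November 22, 2029 is a listed holiday, the deadline becomes November 21, 2029 (Wednesday).
The 20-business-day extension runs from November 21, 2029 to December 20, 2029.
December 20, 2029 (Thursday) is already a business day.
Applying the 10-business-day extension: 10 business days after December 20, 2029 is January 3, 2030.
Since January 3, 2030 is a Thursday and not a holiday, the date is unchanged.
The final due date is January 3, 2030.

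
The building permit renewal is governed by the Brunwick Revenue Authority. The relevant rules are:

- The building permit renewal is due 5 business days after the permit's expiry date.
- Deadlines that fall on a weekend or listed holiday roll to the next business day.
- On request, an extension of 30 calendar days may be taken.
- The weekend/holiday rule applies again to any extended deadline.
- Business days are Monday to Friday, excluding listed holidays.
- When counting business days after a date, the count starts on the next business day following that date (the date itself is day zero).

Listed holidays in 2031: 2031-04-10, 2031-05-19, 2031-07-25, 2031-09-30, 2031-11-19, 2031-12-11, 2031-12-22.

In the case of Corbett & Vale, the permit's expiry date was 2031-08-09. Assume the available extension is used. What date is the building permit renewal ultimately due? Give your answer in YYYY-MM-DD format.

Counting 5 business days after 2031-08-09 (skipping weekends and listed holidays) reaches 2031-08-15.
2031-08-15 falls on a Friday, which is a business day, so no adjustment is needed.
Applying the 30-calendar-day extension: 2031-08-15 + 30 days = 2031-09-14.
2031-09-14 is a Sunday; the next business day is 2031-09-15 (Monday).
Deadline: 2031-09-15.

2031-09-15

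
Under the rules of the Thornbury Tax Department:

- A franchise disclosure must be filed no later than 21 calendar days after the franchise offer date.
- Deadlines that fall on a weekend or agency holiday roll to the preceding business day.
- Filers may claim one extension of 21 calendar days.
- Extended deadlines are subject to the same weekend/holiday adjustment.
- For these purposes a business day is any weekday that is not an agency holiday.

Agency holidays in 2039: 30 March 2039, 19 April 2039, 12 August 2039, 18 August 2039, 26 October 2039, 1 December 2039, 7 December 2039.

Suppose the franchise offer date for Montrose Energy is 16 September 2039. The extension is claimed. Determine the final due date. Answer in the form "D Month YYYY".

21 calendar days after 16 September 2039 is 7 October 2039.
7 October 2039 (Friday) is already a business day.
Add the 21 calendar-day extension to 7 October 2039: 28 October 2039.
28 October 2039 is a Friday and not a listed holiday, so it stands.
So the filing is due 28 October 2039.

28 October 2039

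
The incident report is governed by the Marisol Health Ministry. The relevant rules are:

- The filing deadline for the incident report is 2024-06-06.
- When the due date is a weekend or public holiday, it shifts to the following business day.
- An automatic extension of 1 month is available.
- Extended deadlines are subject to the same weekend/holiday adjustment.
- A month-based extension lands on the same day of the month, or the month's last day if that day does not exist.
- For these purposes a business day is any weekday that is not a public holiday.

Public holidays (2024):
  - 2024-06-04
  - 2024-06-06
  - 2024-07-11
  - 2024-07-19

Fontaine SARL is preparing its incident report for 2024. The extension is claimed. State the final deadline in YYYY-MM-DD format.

2024-07-08

The stated deadline is 2024-06-06.
Because 2024-06-06 is a listed holiday, the deadline becomes 2024-06-07 (Friday).
Applying the 1 month extension: 1 month after 2024-06-07 is 2024-07-07.
2024-07-07 is a Sunday, so it moves to the next business day, 2024-07-08 (Monday).
Final deadline: 2024-07-08.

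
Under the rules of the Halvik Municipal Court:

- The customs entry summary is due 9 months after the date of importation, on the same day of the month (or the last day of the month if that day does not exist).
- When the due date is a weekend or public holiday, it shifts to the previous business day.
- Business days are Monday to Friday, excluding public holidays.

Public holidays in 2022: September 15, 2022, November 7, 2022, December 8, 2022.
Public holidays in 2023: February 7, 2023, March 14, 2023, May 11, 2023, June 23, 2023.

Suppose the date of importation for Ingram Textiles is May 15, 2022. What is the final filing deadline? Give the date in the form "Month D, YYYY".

9 months after May 15, 2022, on the same day of the month, is February 15, 2023.
Since February 15, 2023 is a Wednesday and not a holiday, the date is unchanged.
Final deadline: February 15, 2023.

February 15, 2023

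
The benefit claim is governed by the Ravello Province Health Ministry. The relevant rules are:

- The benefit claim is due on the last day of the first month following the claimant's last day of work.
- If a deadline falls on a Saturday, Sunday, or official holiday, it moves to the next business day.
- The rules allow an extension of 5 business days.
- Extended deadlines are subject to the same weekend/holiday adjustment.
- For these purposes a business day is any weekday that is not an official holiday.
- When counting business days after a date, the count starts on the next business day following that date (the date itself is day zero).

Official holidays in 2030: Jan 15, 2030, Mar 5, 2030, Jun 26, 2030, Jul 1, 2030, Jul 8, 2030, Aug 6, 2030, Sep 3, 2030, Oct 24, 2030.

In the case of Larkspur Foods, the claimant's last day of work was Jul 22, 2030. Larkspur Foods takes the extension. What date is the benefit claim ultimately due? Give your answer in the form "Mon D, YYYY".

The first month after Jul 22, 2030 is August 2030, whose last day is Aug 31, 2030.
Aug 31, 2030 falls on a Saturday. Rolling to the next business day gives Sep 2, 2030, a Monday.
The 5-business-day extension runs from Sep 2, 2030 to Sep 10, 2030.
Sep 10, 2030 falls on a Tuesday, which is a business day, so no adjustment is needed.
The final due date is Sep 10, 2030.

Sep 10, 2030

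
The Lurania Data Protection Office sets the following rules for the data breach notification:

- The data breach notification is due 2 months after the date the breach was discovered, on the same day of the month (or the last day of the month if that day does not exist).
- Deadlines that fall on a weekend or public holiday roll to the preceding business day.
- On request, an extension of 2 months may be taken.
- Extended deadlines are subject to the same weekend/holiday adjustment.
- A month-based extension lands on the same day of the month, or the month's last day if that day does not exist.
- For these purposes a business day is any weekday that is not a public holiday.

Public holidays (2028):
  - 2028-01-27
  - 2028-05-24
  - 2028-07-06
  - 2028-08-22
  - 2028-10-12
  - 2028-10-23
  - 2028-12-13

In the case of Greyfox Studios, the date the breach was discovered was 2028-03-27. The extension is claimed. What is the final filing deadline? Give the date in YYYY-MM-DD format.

2 months from 2028-03-27 is 2028-05-27.
Because 2028-05-27 is a Saturday, the deadline becomes 2028-05-26 (Friday).
The 2 months extension carries 2028-05-26 to 2028-07-26.
2028-07-26 (Wednesday) is already a business day.
Final deadline: 2028-07-26.

2028-07-26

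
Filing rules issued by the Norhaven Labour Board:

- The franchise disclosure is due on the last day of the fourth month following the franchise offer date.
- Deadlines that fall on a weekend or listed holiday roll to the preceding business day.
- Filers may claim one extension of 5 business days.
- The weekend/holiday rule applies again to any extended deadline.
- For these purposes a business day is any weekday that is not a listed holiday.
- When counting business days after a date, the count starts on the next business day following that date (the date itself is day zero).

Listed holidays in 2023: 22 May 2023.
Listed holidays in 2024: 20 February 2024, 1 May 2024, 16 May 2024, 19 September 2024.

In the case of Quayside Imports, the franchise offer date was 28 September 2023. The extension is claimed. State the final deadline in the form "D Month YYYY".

4 months after 28 September 2023 is January 2024; that month ends on 31 January 2024.
31 January 2024 is a Wednesday and not a listed holiday, so it stands.
The 5-business-day extension runs from 31 January 2024 to 7 February 2024.
Since 7 February 2024 is a Wednesday and not a holiday, the date is unchanged.
So the filing is due 7 February 2024.

7 February 2024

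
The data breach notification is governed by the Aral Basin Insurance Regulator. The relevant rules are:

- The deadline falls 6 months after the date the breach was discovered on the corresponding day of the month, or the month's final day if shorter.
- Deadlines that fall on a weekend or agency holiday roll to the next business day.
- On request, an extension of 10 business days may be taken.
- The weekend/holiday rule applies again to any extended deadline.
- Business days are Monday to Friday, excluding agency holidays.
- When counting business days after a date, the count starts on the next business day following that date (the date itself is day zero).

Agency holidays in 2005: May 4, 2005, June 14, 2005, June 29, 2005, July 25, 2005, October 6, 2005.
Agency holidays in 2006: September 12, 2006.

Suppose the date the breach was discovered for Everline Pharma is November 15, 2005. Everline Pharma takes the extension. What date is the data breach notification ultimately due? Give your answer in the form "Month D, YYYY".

May 29, 2006

6 months after November 15, 2005, on the same day of the month, is May 15, 2006.
May 15, 2006 falls on a Monday, which is a business day, so no adjustment is needed.
The 10-business-day extension runs from May 15, 2006 to May 29, 2006.
May 29, 2006 falls on a Monday, which is a business day, so no adjustment is needed.
Deadline: May 29, 2006.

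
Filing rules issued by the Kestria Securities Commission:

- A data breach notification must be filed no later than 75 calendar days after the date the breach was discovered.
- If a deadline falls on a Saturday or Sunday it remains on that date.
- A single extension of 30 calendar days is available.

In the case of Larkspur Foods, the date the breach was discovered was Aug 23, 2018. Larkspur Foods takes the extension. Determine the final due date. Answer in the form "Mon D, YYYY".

Adding 75 calendar days to Aug 23, 2018 gives Nov 6, 2018.
No adjustment is made for weekends or holidays, so Nov 6, 2018 stands.
Applying the 30-calendar-day extension: Nov 6, 2018 + 30 days = Dec 6, 2018.
Dec 6, 2018 falls on a Thursday. The rules make no weekend/holiday allowance, so it remains Dec 6, 2018.
Final deadline: Dec 6, 2018.

Dec 6, 2018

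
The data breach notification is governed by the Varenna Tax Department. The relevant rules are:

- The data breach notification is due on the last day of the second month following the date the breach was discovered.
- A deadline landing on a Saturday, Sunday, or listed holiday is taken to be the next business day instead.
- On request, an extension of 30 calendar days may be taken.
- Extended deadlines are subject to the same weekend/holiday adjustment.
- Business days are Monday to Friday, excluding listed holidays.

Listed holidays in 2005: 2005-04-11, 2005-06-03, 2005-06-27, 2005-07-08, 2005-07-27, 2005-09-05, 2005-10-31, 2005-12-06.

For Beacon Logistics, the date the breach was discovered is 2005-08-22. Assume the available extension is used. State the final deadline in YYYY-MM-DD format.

2 months after 2005-08-22 is October 2005; that month ends on 2005-10-31.
2005-10-31 is a listed holiday; the next business day is 2005-11-01 (Tuesday).
The 30-calendar-day extension moves the deadline from 2005-11-01 to 2005-12-01.
2005-12-01 is a Thursday and not a listed holiday, so it stands.
The final due date is 2005-12-01.

2005-12-01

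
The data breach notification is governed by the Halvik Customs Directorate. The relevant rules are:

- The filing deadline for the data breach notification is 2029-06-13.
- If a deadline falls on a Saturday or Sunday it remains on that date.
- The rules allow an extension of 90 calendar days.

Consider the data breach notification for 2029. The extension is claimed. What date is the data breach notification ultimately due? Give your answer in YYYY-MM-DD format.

2029-09-11

The stated deadline is 2029-06-13.
2029-06-13 falls on a Wednesday. The rules make no weekend/holiday allowance, so it remains 2029-06-13.
With the 90-day extension, 2029-06-13 becomes 2029-09-11.
No adjustment is made for weekends or holidays, so 2029-09-11 stands.
The final due date is 2029-09-11.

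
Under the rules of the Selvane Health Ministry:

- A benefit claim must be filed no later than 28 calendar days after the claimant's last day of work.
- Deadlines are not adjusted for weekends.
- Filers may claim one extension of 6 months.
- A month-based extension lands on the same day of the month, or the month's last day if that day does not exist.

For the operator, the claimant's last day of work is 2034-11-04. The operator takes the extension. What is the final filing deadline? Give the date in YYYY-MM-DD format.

Adding 28 calendar days to 2034-11-04 gives 2034-12-02.
2034-12-02 is a Saturday; no weekend or holiday adjustment applies.
Applying the 6 months extension: 6 months after 2034-12-02 is 2035-06-02.
2035-06-02 is a Saturday; no weekend or holiday adjustment applies.
So the filing is due 2035-06-02.

2035-06-02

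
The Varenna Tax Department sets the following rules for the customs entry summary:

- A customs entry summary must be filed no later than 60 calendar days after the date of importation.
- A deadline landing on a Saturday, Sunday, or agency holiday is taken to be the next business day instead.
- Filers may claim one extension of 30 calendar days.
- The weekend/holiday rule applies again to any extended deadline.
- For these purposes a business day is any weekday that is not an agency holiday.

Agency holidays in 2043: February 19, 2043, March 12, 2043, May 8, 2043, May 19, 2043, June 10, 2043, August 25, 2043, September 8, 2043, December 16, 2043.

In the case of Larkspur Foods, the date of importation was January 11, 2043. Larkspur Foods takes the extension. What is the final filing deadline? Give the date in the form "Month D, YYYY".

April 13, 2043

60 calendar days after January 11, 2043 is March 12, 2043.
March 12, 2043 is a listed holiday; the next business day is March 13, 2043 (Friday).
With the 30-day extension, March 13, 2043 becomes April 12, 2043.
April 12, 2043 is a Sunday; the next business day is April 13, 2043 (Monday).
Final deadline: April 13, 2043.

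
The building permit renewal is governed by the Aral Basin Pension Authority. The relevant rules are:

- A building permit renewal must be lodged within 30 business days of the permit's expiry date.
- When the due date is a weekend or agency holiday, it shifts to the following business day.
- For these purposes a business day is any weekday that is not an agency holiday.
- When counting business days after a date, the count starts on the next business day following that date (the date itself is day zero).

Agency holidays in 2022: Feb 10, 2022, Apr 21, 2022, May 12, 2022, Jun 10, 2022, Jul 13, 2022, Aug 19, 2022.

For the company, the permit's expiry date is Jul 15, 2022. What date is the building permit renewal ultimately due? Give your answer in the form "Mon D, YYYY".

Counting 30 business days after Jul 15, 2022 (skipping weekends and listed holidays) reaches Aug 29, 2022.
Aug 29, 2022 falls on a Monday, which is a business day, so no adjustment is needed.
Final deadline: Aug 29, 2022.

Aug 29, 2022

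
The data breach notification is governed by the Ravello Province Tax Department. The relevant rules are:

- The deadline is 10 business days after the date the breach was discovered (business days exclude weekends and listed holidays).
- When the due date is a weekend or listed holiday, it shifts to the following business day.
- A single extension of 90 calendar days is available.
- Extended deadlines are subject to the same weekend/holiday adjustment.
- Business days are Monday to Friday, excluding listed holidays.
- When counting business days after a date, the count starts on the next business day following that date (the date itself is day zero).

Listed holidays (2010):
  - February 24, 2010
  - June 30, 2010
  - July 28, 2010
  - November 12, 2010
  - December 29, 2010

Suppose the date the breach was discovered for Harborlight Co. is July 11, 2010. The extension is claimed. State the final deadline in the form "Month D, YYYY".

October 21, 2010

10 business days after July 11, 2010, excluding weekends and holidays, is July 23, 2010.
July 23, 2010 falls on a Friday, which is a business day, so no adjustment is needed.
With the 90-day extension, July 23, 2010 becomes October 21, 2010.
October 21, 2010 falls on a Thursday, which is a business day, so no adjustment is needed.
The final due date is October 21, 2010.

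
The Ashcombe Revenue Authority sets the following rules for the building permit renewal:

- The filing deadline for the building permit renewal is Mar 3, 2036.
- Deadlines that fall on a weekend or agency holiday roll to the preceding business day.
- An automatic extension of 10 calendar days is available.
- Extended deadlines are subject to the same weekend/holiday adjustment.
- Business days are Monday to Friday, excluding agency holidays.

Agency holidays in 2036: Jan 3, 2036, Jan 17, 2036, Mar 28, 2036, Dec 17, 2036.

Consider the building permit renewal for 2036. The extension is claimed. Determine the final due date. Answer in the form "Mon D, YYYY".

Mar 13, 2036

The stated deadline is Mar 3, 2036.
Mar 3, 2036 is a Monday and not a listed holiday, so it stands.
The 10-calendar-day extension moves the deadline from Mar 3, 2036 to Mar 13, 2036.
Since Mar 13, 2036 is a Thursday and not a holiday, the date is unchanged.
The final due date is Mar 13, 2036.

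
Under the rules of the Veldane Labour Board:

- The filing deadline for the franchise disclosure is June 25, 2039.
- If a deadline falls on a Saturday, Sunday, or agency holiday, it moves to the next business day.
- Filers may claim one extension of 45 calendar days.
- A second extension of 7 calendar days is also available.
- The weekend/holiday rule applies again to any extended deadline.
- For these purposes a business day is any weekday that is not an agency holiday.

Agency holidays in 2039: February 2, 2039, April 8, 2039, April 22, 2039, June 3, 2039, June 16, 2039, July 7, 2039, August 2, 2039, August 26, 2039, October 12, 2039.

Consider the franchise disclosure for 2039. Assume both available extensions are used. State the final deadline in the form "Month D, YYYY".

Start from the fixed due date, June 25, 2039.
June 25, 2039 is a Saturday; the next business day is June 27, 2039 (Monday).
Applying the 45-calendar-day extension: June 27, 2039 + 45 days = August 11, 2039.
August 11, 2039 is a Thursday and not a listed holiday, so it stands.
With the 7-day extension, August 11, 2039 becomes August 18, 2039.
August 18, 2039 is a Thursday and not a listed holiday, so it stands.
So the filing is due August 18, 2039.

August 18, 2039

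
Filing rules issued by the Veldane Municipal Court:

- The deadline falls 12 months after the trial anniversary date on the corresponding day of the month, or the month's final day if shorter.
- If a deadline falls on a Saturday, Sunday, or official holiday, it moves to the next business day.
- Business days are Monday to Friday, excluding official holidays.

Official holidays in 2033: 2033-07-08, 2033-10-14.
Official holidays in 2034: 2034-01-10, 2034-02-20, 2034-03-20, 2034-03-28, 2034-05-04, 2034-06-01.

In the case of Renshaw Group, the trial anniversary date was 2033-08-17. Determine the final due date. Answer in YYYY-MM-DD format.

Moving 12 months forward from 2033-08-17 on the corresponding day gives 2034-08-17.
Since 2034-08-17 is a Thursday and not a holiday, the date is unchanged.
The final due date is 2034-08-17.

2034-08-17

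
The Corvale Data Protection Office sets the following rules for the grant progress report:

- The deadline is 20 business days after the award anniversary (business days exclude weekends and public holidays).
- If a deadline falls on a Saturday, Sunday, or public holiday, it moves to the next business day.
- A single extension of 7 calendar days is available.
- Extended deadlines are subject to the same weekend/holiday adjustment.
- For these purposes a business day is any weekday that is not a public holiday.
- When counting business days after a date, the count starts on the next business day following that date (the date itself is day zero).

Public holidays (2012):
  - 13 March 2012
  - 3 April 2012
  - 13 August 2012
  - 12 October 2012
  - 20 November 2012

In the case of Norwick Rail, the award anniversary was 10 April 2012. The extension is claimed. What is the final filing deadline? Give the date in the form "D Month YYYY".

20 business days after 10 April 2012, excluding weekends and holidays, is 8 May 2012.
Since 8 May 2012 is a Tuesday and not a holiday, the date is unchanged.
Applying the 7-calendar-day extension: 8 May 2012 + 7 days = 15 May 2012.
15 May 2012 falls on a Tuesday, which is a business day, so no adjustment is needed.
So the filing is due 15 May 2012.

15 May 2012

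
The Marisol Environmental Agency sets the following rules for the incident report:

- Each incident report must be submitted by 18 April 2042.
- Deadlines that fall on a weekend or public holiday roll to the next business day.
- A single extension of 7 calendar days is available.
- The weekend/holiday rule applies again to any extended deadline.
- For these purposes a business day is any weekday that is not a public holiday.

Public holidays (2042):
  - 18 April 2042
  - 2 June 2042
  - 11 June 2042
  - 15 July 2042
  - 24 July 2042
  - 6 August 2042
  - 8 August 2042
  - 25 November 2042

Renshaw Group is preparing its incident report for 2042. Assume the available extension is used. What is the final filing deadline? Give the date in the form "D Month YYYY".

The statutory due date is 18 April 2042.
Because 18 April 2042 is a listed holiday, the deadline becomes 21 April 2042 (Monday).
Applying the 7-calendar-day extension: 21 April 2042 + 7 days = 28 April 2042.
28 April 2042 (Monday) is already a business day.
Deadline: 28 April 2042.

28 April 2042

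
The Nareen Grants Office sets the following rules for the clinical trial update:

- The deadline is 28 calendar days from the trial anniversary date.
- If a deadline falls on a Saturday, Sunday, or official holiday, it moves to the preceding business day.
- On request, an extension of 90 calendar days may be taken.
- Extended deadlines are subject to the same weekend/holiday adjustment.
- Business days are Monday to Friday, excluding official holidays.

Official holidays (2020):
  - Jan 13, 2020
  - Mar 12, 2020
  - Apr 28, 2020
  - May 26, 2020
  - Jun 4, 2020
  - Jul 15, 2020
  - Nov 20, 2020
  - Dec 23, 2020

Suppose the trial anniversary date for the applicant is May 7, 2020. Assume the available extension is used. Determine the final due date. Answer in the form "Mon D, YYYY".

Sep 1, 2020

Adding 28 calendar days to May 7, 2020 gives Jun 4, 2020.
Jun 4, 2020 falls on a listed holiday. Rolling to the preceding business day gives Jun 3, 2020, a Wednesday.
With the 90-day extension, Jun 3, 2020 becomes Sep 1, 2020.
Sep 1, 2020 (Tuesday) is already a business day.
The final due date is Sep 1, 2020.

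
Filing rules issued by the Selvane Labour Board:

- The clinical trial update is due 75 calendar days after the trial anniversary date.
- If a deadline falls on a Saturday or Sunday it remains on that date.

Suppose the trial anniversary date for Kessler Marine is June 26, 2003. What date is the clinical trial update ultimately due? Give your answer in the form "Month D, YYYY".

September 9, 2003

Adding 75 calendar days to June 26, 2003 gives September 9, 2003.
No adjustment is made for weekends or holidays, so September 9, 2003 stands.
So the filing is due September 9, 2003.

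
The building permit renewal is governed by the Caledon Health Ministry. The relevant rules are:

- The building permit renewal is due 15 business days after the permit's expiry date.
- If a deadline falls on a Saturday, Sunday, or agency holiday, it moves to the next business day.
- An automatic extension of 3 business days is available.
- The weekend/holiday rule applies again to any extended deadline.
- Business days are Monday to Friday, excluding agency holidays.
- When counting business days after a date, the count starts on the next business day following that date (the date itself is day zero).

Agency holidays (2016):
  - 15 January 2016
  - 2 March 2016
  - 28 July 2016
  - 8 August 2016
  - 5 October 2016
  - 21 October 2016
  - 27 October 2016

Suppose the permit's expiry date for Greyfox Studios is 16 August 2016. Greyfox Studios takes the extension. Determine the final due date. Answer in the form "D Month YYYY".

9 September 2016

Starting the day after 16 August 2016 and counting 15 business days lands on 6 September 2016.
Since 6 September 2016 is a Tuesday and not a holiday, the date is unchanged.
The 3-business-day extension runs from 6 September 2016 to 9 September 2016.
9 September 2016 (Friday) is already a business day.
So the filing is due 9 September 2016.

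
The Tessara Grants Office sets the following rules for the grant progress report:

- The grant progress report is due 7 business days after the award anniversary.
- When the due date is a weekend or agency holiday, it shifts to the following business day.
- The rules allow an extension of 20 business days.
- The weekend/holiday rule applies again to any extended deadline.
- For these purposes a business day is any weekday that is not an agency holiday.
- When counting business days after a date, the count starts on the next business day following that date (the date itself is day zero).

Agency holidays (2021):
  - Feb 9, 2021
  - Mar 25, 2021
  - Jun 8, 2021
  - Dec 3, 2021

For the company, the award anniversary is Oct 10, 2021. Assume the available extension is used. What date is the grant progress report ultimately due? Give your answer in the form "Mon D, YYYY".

Counting 7 business days after Oct 10, 2021 (skipping weekends and listed holidays) reaches Oct 19, 2021.
Oct 19, 2021 is a Tuesday and not a listed holiday, so it stands.
The 20-business-day extension runs from Oct 19, 2021 to Nov 16, 2021.
Nov 16, 2021 falls on a Tuesday, which is a business day, so no adjustment is needed.
Final deadline: Nov 16, 2021.

Nov 16, 2021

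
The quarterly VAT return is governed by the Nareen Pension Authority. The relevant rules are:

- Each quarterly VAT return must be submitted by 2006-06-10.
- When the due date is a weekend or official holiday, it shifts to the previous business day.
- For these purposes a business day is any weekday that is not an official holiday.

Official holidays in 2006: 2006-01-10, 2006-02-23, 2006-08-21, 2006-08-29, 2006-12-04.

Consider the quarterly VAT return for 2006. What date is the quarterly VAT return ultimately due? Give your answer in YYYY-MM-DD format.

Start from the fixed due date, 2006-06-10.
2006-06-10 is a Saturday, so it moves to the preceding business day, 2006-06-09 (Friday).
Final deadline: 2006-06-09.

2006-06-09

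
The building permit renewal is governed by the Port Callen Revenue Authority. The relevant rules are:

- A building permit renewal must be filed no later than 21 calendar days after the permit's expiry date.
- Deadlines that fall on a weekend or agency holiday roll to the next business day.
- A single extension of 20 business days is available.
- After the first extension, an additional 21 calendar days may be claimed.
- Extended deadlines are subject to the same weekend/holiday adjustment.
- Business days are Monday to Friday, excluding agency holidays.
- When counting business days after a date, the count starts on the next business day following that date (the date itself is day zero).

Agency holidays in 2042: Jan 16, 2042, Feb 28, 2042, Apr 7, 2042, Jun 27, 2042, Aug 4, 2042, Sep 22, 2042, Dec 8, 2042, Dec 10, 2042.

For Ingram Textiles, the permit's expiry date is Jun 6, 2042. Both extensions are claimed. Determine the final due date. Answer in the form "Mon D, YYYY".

Aug 18, 2042

Adding 21 calendar days to Jun 6, 2042 gives Jun 27, 2042.
Jun 27, 2042 is a listed holiday, so it moves to the next business day, Jun 30, 2042 (Monday).
The 20-business-day extension runs from Jun 30, 2042 to Jul 28, 2042.
Jul 28, 2042 falls on a Monday, which is a business day, so no adjustment is needed.
Applying the 21-calendar-day extension: Jul 28, 2042 + 21 days = Aug 18, 2042.
Aug 18, 2042 falls on a Monday, which is a business day, so no adjustment is needed.
So the filing is due Aug 18, 2042.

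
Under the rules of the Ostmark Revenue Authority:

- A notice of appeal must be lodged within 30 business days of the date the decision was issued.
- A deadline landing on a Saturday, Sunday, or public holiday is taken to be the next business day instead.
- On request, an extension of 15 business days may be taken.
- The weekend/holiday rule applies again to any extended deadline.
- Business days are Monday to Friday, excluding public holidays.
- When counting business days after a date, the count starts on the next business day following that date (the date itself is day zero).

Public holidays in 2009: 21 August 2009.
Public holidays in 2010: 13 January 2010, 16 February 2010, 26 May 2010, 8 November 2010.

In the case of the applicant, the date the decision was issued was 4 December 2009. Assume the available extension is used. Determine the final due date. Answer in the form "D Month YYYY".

30 business days after 4 December 2009, excluding weekends and holidays, is 18 January 2010.
Since 18 January 2010 is a Monday and not a holiday, the date is unchanged.
Counting 15 further business days from 18 January 2010 reaches 8 February 2010.
8 February 2010 (Monday) is already a business day.
Deadline: 8 February 2010.

8 February 2010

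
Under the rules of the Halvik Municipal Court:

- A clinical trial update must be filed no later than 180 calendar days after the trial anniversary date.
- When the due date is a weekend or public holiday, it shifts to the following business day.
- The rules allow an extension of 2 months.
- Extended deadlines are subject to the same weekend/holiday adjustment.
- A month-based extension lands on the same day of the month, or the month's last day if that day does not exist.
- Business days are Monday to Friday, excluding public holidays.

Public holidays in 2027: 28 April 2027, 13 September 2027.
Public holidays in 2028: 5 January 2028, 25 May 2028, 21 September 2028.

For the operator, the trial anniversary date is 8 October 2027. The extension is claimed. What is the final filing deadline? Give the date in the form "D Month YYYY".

5 June 2028

Adding 180 calendar days to 8 October 2027 gives 5 April 2028.
5 April 2028 is a Wednesday and not a listed holiday, so it stands.
Add 2 months to 5 April 2028: 5 June 2028.
5 June 2028 falls on a Monday, which is a business day, so no adjustment is needed.
Final deadline: 5 June 2028.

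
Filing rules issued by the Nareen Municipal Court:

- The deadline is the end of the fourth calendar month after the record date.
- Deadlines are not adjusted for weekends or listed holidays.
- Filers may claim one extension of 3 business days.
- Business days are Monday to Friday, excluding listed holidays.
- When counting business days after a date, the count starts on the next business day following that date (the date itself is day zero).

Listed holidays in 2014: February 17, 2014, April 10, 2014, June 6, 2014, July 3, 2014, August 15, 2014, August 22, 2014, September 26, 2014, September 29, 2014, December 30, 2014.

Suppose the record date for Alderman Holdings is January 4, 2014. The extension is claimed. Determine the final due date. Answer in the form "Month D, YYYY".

4 months after January 4, 2014 falls in May 2014; the last day of that month is May 31, 2014.
May 31, 2014 is a Saturday; no weekend or holiday adjustment applies.
Applying the 3-business-day extension: 3 business days after May 31, 2014 is June 4, 2014.
June 4, 2014 falls on a Wednesday. The rules make no weekend/holiday allowance, so it remains June 4, 2014.
So the filing is due June 4, 2014.

June 4, 2014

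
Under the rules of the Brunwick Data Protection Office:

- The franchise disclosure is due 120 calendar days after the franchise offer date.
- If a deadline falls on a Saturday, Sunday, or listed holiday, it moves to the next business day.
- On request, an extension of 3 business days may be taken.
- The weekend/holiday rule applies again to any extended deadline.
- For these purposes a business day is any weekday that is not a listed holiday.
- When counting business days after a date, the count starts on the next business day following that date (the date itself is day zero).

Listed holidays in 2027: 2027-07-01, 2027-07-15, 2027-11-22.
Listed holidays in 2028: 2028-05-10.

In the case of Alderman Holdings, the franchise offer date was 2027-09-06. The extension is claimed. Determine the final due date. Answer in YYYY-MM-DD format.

120 calendar days after 2027-09-06 is 2028-01-04.
2028-01-04 (Tuesday) is already a business day.
Counting 3 further business days from 2028-01-04 reaches 2028-01-07.
Since 2028-01-07 is a Friday and not a holiday, the date is unchanged.
Final deadline: 2028-01-07.

2028-01-07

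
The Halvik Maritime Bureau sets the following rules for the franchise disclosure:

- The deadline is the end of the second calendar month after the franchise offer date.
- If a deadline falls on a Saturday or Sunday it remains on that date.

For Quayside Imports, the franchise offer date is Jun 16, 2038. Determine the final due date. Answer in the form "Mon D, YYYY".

2 months after Jun 16, 2038 is August 2038; that month ends on Aug 31, 2038.
Aug 31, 2038 falls on a Tuesday. The rules make no weekend/holiday allowance, so it remains Aug 31, 2038.
So the filing is due Aug 31, 2038.

Aug 31, 2038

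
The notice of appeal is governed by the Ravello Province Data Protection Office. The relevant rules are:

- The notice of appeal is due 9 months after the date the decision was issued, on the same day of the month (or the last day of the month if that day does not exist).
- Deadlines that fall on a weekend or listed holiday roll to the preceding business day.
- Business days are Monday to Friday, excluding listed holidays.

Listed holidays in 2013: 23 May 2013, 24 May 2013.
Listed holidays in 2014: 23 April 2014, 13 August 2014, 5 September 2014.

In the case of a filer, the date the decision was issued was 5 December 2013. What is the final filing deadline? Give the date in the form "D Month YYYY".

9 months after 5 December 2013, on the same day of the month, is 5 September 2014.
5 September 2014 is a listed holiday; the preceding business day is 4 September 2014 (Thursday).
Deadline: 4 September 2014.

4 September 2014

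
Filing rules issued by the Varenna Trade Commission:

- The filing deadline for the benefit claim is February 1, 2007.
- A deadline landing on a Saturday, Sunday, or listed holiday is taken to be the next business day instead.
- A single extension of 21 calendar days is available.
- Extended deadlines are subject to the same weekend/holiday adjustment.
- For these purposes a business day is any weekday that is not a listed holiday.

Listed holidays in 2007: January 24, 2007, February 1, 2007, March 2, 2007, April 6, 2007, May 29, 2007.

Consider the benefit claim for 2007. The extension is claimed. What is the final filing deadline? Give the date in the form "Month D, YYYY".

Start from the fixed due date, February 1, 2007.
February 1, 2007 is a listed holiday; the next business day is February 2, 2007 (Friday).
With the 21-day extension, February 2, 2007 becomes February 23, 2007.
February 23, 2007 falls on a Friday, which is a business day, so no adjustment is needed.
The final due date is February 23, 2007.

February 23, 2007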